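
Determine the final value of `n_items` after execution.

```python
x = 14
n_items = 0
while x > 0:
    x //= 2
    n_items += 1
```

Let's trace through this code step by step.

Initialize: x = 14
Initialize: n_items = 0
Entering loop: while x > 0:

After execution: n_items = 4
4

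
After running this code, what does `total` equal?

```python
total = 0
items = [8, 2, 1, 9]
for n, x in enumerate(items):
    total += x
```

Let's trace through this code step by step.

Initialize: total = 0
Initialize: items = [8, 2, 1, 9]
Entering loop: for n, x in enumerate(items):

After execution: total = 20
20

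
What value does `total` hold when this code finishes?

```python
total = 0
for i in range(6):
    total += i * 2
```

Let's trace through this code step by step.

Initialize: total = 0
Entering loop: for i in range(6):

After execution: total = 30
30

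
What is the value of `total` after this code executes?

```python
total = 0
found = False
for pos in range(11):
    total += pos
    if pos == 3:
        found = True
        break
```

Let's trace through this code step by step.

Initialize: total = 0
Initialize: found = False
Entering loop: for pos in range(11):

After execution: total = 6
6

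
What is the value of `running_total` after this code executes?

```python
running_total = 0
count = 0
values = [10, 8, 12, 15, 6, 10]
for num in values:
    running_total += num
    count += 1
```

Let's trace through this code step by step.

Initialize: running_total = 0
Initialize: count = 0
Initialize: values = [10, 8, 12, 15, 6, 10]
Entering loop: for num in values:

After execution: running_total = 61
61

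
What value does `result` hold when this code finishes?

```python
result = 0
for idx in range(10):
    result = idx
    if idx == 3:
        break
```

Let's trace through this code step by step.

Initialize: result = 0
Entering loop: for idx in range(10):

After execution: result = 3
3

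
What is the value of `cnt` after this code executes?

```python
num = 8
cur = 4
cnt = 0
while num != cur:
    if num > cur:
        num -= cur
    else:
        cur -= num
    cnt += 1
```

Let's trace through this code step by step.

Initialize: num = 8
Initialize: cur = 4
Initialize: cnt = 0
Entering loop: while num != cur:

After execution: cnt = 1
1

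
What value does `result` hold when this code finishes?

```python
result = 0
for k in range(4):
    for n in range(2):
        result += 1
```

Let's trace through this code step by step.

Initialize: result = 0
Entering loop: for k in range(4):

After execution: result = 8
8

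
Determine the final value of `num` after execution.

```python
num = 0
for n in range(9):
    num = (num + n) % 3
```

Let's trace through this code step by step.

Initialize: num = 0
Entering loop: for n in range(9):

After execution: num = 0
0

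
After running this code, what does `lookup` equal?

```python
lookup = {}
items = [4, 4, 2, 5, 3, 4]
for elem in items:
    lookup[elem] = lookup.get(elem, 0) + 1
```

Let's trace through this code step by step.

Initialize: lookup = {}
Initialize: items = [4, 4, 2, 5, 3, 4]
Entering loop: for elem in items:

After execution: lookup = {4: 3, 2: 1, 5: 1, 3: 1}
{4: 3, 2: 1, 5: 1, 3: 1}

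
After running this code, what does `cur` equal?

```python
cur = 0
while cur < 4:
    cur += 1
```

Let's trace through this code step by step.

Initialize: cur = 0
Entering loop: while cur < 4:

After execution: cur = 4
4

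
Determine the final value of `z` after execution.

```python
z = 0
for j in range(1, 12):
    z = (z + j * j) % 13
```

Let's trace through this code step by step.

Initialize: z = 0
Entering loop: for j in range(1, 12):

After execution: z = 12
12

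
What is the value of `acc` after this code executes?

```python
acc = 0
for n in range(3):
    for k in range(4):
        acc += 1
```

Let's trace through this code step by step.

Initialize: acc = 0
Entering loop: for n in range(3):

After execution: acc = 12
12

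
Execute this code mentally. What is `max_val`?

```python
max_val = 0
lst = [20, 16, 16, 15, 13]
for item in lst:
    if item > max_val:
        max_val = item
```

Let's trace through this code step by step.

Initialize: max_val = 0
Initialize: lst = [20, 16, 16, 15, 13]
Entering loop: for item in lst:

After execution: max_val = 20
20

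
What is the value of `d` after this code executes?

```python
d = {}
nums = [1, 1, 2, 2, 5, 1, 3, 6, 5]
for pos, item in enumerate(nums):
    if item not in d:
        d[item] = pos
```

Let's trace through this code step by step.

Initialize: d = {}
Initialize: nums = [1, 1, 2, 2, 5, 1, 3, 6, 5]
Entering loop: for pos, item in enumerate(nums):

After execution: d = {1: 0, 2: 2, 5: 4, 3: 6, 6: 7}
{1: 0, 2: 2, 5: 4, 3: 6, 6: 7}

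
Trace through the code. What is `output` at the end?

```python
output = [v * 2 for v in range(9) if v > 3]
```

Let's trace through this code step by step.

Initialize: output = [v * 2 for v in range(9) if v > 3]

After execution: output = [8, 10, 12, 14, 16]
[8, 10, 12, 14, 16]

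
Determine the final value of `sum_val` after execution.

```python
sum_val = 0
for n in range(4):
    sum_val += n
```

Let's trace through this code step by step.

Initialize: sum_val = 0
Entering loop: for n in range(4):

After execution: sum_val = 6
6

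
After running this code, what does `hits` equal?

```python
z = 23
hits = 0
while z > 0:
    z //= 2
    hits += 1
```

Let's trace through this code step by step.

Initialize: z = 23
Initialize: hits = 0
Entering loop: while z > 0:

After execution: hits = 5
5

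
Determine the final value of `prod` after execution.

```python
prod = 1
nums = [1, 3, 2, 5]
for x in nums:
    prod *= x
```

Let's trace through this code step by step.

Initialize: prod = 1
Initialize: nums = [1, 3, 2, 5]
Entering loop: for x in nums:

After execution: prod = 30
30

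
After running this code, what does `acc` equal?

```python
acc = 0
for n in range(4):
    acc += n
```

Let's trace through this code step by step.

Initialize: acc = 0
Entering loop: for n in range(4):

After execution: acc = 6
6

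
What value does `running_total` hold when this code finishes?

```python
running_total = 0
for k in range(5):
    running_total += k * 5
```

Let's trace through this code step by step.

Initialize: running_total = 0
Entering loop: for k in range(5):

After execution: running_total = 50
50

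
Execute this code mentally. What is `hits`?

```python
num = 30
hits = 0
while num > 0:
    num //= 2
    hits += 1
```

Let's trace through this code step by step.

Initialize: num = 30
Initialize: hits = 0
Entering loop: while num > 0:

After execution: hits = 5
5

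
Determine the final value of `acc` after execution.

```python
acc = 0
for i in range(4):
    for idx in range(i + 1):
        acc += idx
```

Let's trace through this code step by step.

Initialize: acc = 0
Entering loop: for i in range(4):

After execution: acc = 10
10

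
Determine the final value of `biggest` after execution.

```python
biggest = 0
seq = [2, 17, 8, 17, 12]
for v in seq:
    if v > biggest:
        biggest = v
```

Let's trace through this code step by step.

Initialize: biggest = 0
Initialize: seq = [2, 17, 8, 17, 12]
Entering loop: for v in seq:

After execution: biggest = 17
17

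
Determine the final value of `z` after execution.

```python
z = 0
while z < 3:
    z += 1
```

Let's trace through this code step by step.

Initialize: z = 0
Entering loop: while z < 3:

After execution: z = 3
3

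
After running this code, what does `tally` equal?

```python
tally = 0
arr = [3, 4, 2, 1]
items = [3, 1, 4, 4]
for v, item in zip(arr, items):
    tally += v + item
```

Let's trace through this code step by step.

Initialize: tally = 0
Initialize: arr = [3, 4, 2, 1]
Initialize: items = [3, 1, 4, 4]
Entering loop: for v, item in zip(arr, items):

After execution: tally = 22
22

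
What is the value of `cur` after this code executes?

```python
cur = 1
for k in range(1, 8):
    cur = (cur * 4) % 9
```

Let's trace through this code step by step.

Initialize: cur = 1
Entering loop: for k in range(1, 8):

After execution: cur = 4
4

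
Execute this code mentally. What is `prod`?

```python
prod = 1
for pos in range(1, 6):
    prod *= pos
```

Let's trace through this code step by step.

Initialize: prod = 1
Entering loop: for pos in range(1, 6):

After execution: prod = 120
120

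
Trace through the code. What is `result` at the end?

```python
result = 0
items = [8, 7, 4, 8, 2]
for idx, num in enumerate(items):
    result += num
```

Let's trace through this code step by step.

Initialize: result = 0
Initialize: items = [8, 7, 4, 8, 2]
Entering loop: for idx, num in enumerate(items):

After execution: result = 29
29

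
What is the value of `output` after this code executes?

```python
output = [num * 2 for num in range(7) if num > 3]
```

Let's trace through this code step by step.

Initialize: output = [num * 2 for num in range(7) if num > 3]

After execution: output = [8, 10, 12]
[8, 10, 12]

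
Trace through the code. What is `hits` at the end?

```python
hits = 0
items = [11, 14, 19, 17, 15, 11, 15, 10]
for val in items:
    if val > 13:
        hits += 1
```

Let's trace through this code step by step.

Initialize: hits = 0
Initialize: items = [11, 14, 19, 17, 15, 11, 15, 10]
Entering loop: for val in items:

After execution: hits = 5
5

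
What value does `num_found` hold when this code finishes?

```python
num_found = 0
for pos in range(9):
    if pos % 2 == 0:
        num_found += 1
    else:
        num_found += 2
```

Let's trace through this code step by step.

Initialize: num_found = 0
Entering loop: for pos in range(9):

After execution: num_found = 13
13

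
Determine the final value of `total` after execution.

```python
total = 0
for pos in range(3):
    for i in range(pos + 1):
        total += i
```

Let's trace through this code step by step.

Initialize: total = 0
Entering loop: for pos in range(3):

After execution: total = 4
4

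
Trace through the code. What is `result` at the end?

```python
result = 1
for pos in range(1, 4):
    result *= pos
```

Let's trace through this code step by step.

Initialize: result = 1
Entering loop: for pos in range(1, 4):

After execution: result = 6
6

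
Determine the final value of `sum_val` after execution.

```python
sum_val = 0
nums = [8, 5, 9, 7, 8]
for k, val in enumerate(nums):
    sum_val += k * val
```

Let's trace through this code step by step.

Initialize: sum_val = 0
Initialize: nums = [8, 5, 9, 7, 8]
Entering loop: for k, val in enumerate(nums):

After execution: sum_val = 76
76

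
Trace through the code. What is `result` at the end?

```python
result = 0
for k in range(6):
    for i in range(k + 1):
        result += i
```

Let's trace through this code step by step.

Initialize: result = 0
Entering loop: for k in range(6):

After execution: result = 35
35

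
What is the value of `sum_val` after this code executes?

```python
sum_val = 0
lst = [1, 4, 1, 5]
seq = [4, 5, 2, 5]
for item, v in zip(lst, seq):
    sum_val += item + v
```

Let's trace through this code step by step.

Initialize: sum_val = 0
Initialize: lst = [1, 4, 1, 5]
Initialize: seq = [4, 5, 2, 5]
Entering loop: for item, v in zip(lst, seq):

After execution: sum_val = 27
27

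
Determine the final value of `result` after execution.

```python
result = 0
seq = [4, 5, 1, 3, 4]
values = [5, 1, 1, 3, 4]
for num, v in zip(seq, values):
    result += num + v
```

Let's trace through this code step by step.

Initialize: result = 0
Initialize: seq = [4, 5, 1, 3, 4]
Initialize: values = [5, 1, 1, 3, 4]
Entering loop: for num, v in zip(seq, values):

After execution: result = 31
31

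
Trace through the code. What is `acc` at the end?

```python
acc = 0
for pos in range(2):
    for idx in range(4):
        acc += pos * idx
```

Let's trace through this code step by step.

Initialize: acc = 0
Entering loop: for pos in range(2):

After execution: acc = 6
6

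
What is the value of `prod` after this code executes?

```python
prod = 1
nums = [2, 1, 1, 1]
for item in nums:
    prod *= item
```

Let's trace through this code step by step.

Initialize: prod = 1
Initialize: nums = [2, 1, 1, 1]
Entering loop: for item in nums:

After execution: prod = 2
2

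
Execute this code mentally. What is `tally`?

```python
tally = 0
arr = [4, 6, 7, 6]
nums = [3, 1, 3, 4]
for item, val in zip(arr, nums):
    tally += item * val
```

Let's trace through this code step by step.

Initialize: tally = 0
Initialize: arr = [4, 6, 7, 6]
Initialize: nums = [3, 1, 3, 4]
Entering loop: for item, val in zip(arr, nums):

After execution: tally = 63
63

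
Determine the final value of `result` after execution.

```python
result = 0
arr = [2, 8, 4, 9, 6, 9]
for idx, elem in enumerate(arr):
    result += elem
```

Let's trace through this code step by step.

Initialize: result = 0
Initialize: arr = [2, 8, 4, 9, 6, 9]
Entering loop: for idx, elem in enumerate(arr):

After execution: result = 38
38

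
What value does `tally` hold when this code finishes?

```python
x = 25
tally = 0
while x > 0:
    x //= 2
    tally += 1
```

Let's trace through this code step by step.

Initialize: x = 25
Initialize: tally = 0
Entering loop: while x > 0:

After execution: tally = 5
5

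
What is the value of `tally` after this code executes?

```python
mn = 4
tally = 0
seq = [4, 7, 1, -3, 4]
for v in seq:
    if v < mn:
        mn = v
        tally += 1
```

Let's trace through this code step by step.

Initialize: mn = 4
Initialize: tally = 0
Initialize: seq = [4, 7, 1, -3, 4]
Entering loop: for v in seq:

After execution: tally = 2
2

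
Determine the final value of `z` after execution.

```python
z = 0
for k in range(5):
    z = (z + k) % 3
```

Let's trace through this code step by step.

Initialize: z = 0
Entering loop: for k in range(5):

After execution: z = 1
1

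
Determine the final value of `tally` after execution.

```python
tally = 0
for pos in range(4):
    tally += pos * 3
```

Let's trace through this code step by step.

Initialize: tally = 0
Entering loop: for pos in range(4):

After execution: tally = 18
18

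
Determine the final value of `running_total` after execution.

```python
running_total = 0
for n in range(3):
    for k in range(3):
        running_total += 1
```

Let's trace through this code step by step.

Initialize: running_total = 0
Entering loop: for n in range(3):

After execution: running_total = 9
9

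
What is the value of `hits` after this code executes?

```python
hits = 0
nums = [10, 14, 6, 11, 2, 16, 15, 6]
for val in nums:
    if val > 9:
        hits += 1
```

Let's trace through this code step by step.

Initialize: hits = 0
Initialize: nums = [10, 14, 6, 11, 2, 16, 15, 6]
Entering loop: for val in nums:

After execution: hits = 5
5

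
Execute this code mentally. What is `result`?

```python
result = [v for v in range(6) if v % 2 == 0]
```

Let's trace through this code step by step.

Initialize: result = [v for v in range(6) if v % 2 == 0]

After execution: result = [0, 2, 4]
[0, 2, 4]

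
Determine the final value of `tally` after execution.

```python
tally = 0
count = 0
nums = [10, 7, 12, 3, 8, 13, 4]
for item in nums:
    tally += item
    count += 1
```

Let's trace through this code step by step.

Initialize: tally = 0
Initialize: count = 0
Initialize: nums = [10, 7, 12, 3, 8, 13, 4]
Entering loop: for item in nums:

After execution: tally = 57
57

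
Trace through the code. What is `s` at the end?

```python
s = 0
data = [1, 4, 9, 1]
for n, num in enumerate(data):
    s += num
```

Let's trace through this code step by step.

Initialize: s = 0
Initialize: data = [1, 4, 9, 1]
Entering loop: for n, num in enumerate(data):

After execution: s = 15
15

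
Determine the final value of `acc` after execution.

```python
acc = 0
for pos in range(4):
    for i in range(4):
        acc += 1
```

Let's trace through this code step by step.

Initialize: acc = 0
Entering loop: for pos in range(4):

After execution: acc = 16
16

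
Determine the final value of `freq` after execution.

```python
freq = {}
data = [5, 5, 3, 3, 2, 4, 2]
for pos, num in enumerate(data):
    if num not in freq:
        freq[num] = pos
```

Let's trace through this code step by step.

Initialize: freq = {}
Initialize: data = [5, 5, 3, 3, 2, 4, 2]
Entering loop: for pos, num in enumerate(data):

After execution: freq = {5: 0, 3: 2, 2: 4, 4: 5}
{5: 0, 3: 2, 2: 4, 4: 5}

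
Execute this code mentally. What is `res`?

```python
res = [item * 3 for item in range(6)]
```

Let's trace through this code step by step.

Initialize: res = [item * 3 for item in range(6)]

After execution: res = [0, 3, 6, 9, 12, 15]
[0, 3, 6, 9, 12, 15]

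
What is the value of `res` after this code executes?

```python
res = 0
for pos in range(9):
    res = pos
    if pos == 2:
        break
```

Let's trace through this code step by step.

Initialize: res = 0
Entering loop: for pos in range(9):

After execution: res = 2
2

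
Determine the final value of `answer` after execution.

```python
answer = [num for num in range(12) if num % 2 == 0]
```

Let's trace through this code step by step.

Initialize: answer = [num for num in range(12) if num % 2 == 0]

After execution: answer = [0, 2, 4, 6, 8, 10]
[0, 2, 4, 6, 8, 10]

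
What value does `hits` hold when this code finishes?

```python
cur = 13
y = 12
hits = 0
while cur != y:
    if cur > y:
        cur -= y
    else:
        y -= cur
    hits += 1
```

Let's trace through this code step by step.

Initialize: cur = 13
Initialize: y = 12
Initialize: hits = 0
Entering loop: while cur != y:

After execution: hits = 12
12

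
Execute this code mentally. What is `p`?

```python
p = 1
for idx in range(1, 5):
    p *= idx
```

Let's trace through this code step by step.

Initialize: p = 1
Entering loop: for idx in range(1, 5):

After execution: p = 24
24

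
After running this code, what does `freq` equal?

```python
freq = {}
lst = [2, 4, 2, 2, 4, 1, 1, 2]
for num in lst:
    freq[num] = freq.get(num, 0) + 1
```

Let's trace through this code step by step.

Initialize: freq = {}
Initialize: lst = [2, 4, 2, 2, 4, 1, 1, 2]
Entering loop: for num in lst:

After execution: freq = {2: 4, 4: 2, 1: 2}
{2: 4, 4: 2, 1: 2}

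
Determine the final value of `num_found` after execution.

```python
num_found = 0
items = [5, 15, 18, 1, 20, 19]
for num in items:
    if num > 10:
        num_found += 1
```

Let's trace through this code step by step.

Initialize: num_found = 0
Initialize: items = [5, 15, 18, 1, 20, 19]
Entering loop: for num in items:

After execution: num_found = 4
4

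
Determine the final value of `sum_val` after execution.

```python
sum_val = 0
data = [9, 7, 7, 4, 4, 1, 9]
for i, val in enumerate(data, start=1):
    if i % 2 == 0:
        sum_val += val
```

Let's trace through this code step by step.

Initialize: sum_val = 0
Initialize: data = [9, 7, 7, 4, 4, 1, 9]
Entering loop: for i, val in enumerate(data, start=1):

After execution: sum_val = 12
12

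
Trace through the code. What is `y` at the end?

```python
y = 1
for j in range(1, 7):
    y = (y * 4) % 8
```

Let's trace through this code step by step.

Initialize: y = 1
Entering loop: for j in range(1, 7):

After execution: y = 0
0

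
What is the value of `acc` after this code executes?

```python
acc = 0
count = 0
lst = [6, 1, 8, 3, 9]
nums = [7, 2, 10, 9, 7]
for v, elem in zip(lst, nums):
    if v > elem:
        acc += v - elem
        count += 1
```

Let's trace through this code step by step.

Initialize: acc = 0
Initialize: count = 0
Initialize: lst = [6, 1, 8, 3, 9]
Initialize: nums = [7, 2, 10, 9, 7]
Entering loop: for v, elem in zip(lst, nums):

After execution: acc = 2
2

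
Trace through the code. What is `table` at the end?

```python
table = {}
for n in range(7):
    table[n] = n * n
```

Let's trace through this code step by step.

Initialize: table = {}
Entering loop: for n in range(7):

After execution: table = {0: 0, 1: 1, 2: 4, 3: 9, 4: 16, 5: 25, 6: 36}
{0: 0, 1: 1, 2: 4, 3: 9, 4: 16, 5: 25, 6: 36}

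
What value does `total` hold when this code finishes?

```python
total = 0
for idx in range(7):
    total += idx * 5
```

Let's trace through this code step by step.

Initialize: total = 0
Entering loop: for idx in range(7):

After execution: total = 105
105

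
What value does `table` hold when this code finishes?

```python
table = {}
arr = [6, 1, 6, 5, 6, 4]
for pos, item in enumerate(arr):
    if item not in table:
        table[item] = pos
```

Let's trace through this code step by step.

Initialize: table = {}
Initialize: arr = [6, 1, 6, 5, 6, 4]
Entering loop: for pos, item in enumerate(arr):

After execution: table = {6: 0, 1: 1, 5: 3, 4: 5}
{6: 0, 1: 1, 5: 3, 4: 5}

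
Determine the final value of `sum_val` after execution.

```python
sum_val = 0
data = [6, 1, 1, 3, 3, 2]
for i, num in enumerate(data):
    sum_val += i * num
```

Let's trace through this code step by step.

Initialize: sum_val = 0
Initialize: data = [6, 1, 1, 3, 3, 2]
Entering loop: for i, num in enumerate(data):

After execution: sum_val = 34
34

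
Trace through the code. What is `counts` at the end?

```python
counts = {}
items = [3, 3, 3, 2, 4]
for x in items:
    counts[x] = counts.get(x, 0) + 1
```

Let's trace through this code step by step.

Initialize: counts = {}
Initialize: items = [3, 3, 3, 2, 4]
Entering loop: for x in items:

After execution: counts = {3: 3, 2: 1, 4: 1}
{3: 3, 2: 1, 4: 1}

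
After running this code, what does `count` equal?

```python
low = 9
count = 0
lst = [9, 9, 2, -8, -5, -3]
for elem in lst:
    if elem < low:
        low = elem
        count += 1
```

Let's trace through this code step by step.

Initialize: low = 9
Initialize: count = 0
Initialize: lst = [9, 9, 2, -8, -5, -3]
Entering loop: for elem in lst:

After execution: count = 2
2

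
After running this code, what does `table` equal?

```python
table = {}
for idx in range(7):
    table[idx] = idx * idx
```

Let's trace through this code step by step.

Initialize: table = {}
Entering loop: for idx in range(7):

After execution: table = {0: 0, 1: 1, 2: 4, 3: 9, 4: 16, 5: 25, 6: 36}
{0: 0, 1: 1, 2: 4, 3: 9, 4: 16, 5: 25, 6: 36}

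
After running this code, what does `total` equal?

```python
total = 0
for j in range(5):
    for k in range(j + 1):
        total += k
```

Let's trace through this code step by step.

Initialize: total = 0
Entering loop: for j in range(5):

After execution: total = 20
20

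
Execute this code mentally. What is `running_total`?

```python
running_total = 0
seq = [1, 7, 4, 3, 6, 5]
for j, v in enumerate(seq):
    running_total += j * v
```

Let's trace through this code step by step.

Initialize: running_total = 0
Initialize: seq = [1, 7, 4, 3, 6, 5]
Entering loop: for j, v in enumerate(seq):

After execution: running_total = 73
73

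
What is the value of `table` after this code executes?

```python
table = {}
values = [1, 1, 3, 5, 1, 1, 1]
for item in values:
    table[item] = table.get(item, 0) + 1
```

Let's trace through this code step by step.

Initialize: table = {}
Initialize: values = [1, 1, 3, 5, 1, 1, 1]
Entering loop: for item in values:

After execution: table = {1: 5, 3: 1, 5: 1}
{1: 5, 3: 1, 5: 1}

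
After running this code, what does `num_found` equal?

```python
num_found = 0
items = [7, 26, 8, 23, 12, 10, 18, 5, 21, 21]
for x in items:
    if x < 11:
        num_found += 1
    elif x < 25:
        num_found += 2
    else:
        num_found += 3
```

Let's trace through this code step by step.

Initialize: num_found = 0
Initialize: items = [7, 26, 8, 23, 12, 10, 18, 5, 21, 21]
Entering loop: for x in items:

After execution: num_found = 17
17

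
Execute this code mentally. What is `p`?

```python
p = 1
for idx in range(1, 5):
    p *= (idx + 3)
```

Let's trace through this code step by step.

Initialize: p = 1
Entering loop: for idx in range(1, 5):

After execution: p = 840
840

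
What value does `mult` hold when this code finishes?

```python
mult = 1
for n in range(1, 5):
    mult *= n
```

Let's trace through this code step by step.

Initialize: mult = 1
Entering loop: for n in range(1, 5):

After execution: mult = 24
24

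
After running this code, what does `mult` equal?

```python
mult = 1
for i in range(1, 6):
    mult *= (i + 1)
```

Let's trace through this code step by step.

Initialize: mult = 1
Entering loop: for i in range(1, 6):

After execution: mult = 720
720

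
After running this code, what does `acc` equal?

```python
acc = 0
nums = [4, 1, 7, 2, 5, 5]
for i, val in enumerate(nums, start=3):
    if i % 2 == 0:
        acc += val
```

Let's trace through this code step by step.

Initialize: acc = 0
Initialize: nums = [4, 1, 7, 2, 5, 5]
Entering loop: for i, val in enumerate(nums, start=3):

After execution: acc = 8
8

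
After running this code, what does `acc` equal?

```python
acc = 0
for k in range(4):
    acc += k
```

Let's trace through this code step by step.

Initialize: acc = 0
Entering loop: for k in range(4):

After execution: acc = 6
6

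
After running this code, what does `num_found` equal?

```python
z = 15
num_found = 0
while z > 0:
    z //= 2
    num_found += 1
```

Let's trace through this code step by step.

Initialize: z = 15
Initialize: num_found = 0
Entering loop: while z > 0:

After execution: num_found = 4
4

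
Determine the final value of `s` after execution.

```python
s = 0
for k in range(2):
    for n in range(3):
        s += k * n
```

Let's trace through this code step by step.

Initialize: s = 0
Entering loop: for k in range(2):

After execution: s = 3
3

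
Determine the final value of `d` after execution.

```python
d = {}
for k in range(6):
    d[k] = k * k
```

Let's trace through this code step by step.

Initialize: d = {}
Entering loop: for k in range(6):

After execution: d = {0: 0, 1: 1, 2: 4, 3: 9, 4: 16, 5: 25}
{0: 0, 1: 1, 2: 4, 3: 9, 4: 16, 5: 25}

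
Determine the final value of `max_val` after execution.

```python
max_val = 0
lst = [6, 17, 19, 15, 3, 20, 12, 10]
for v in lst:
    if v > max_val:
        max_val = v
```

Let's trace through this code step by step.

Initialize: max_val = 0
Initialize: lst = [6, 17, 19, 15, 3, 20, 12, 10]
Entering loop: for v in lst:

After execution: max_val = 20
20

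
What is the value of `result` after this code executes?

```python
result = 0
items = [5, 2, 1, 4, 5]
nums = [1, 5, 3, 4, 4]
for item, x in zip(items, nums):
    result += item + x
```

Let's trace through this code step by step.

Initialize: result = 0
Initialize: items = [5, 2, 1, 4, 5]
Initialize: nums = [1, 5, 3, 4, 4]
Entering loop: for item, x in zip(items, nums):

After execution: result = 34
34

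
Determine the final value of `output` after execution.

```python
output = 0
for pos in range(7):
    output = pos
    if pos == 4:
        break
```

Let's trace through this code step by step.

Initialize: output = 0
Entering loop: for pos in range(7):

After execution: output = 4
4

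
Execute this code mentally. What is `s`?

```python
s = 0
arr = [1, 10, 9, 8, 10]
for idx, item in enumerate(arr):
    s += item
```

Let's trace through this code step by step.

Initialize: s = 0
Initialize: arr = [1, 10, 9, 8, 10]
Entering loop: for idx, item in enumerate(arr):

After execution: s = 38
38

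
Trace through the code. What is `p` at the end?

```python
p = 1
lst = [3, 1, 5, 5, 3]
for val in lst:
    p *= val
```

Let's trace through this code step by step.

Initialize: p = 1
Initialize: lst = [3, 1, 5, 5, 3]
Entering loop: for val in lst:

After execution: p = 225
225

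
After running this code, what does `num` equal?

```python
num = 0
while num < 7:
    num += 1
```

Let's trace through this code step by step.

Initialize: num = 0
Entering loop: while num < 7:

After execution: num = 7
7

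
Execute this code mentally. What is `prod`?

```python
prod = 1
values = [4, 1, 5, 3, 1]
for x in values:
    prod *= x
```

Let's trace through this code step by step.

Initialize: prod = 1
Initialize: values = [4, 1, 5, 3, 1]
Entering loop: for x in values:

After execution: prod = 60
60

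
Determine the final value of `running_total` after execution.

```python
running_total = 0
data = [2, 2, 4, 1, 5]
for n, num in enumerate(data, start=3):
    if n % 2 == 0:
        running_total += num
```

Let's trace through this code step by step.

Initialize: running_total = 0
Initialize: data = [2, 2, 4, 1, 5]
Entering loop: for n, num in enumerate(data, start=3):

After execution: running_total = 3
3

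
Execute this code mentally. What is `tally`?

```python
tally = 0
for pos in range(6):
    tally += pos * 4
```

Let's trace through this code step by step.

Initialize: tally = 0
Entering loop: for pos in range(6):

After execution: tally = 60
60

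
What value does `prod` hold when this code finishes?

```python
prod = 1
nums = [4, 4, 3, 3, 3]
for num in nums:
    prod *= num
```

Let's trace through this code step by step.

Initialize: prod = 1
Initialize: nums = [4, 4, 3, 3, 3]
Entering loop: for num in nums:

After execution: prod = 432
432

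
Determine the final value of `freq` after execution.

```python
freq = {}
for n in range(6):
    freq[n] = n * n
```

Let's trace through this code step by step.

Initialize: freq = {}
Entering loop: for n in range(6):

After execution: freq = {0: 0, 1: 1, 2: 4, 3: 9, 4: 16, 5: 25}
{0: 0, 1: 1, 2: 4, 3: 9, 4: 16, 5: 25}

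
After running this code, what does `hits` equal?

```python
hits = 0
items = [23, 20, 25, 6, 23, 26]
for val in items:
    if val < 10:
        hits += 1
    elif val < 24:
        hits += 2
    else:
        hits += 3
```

Let's trace through this code step by step.

Initialize: hits = 0
Initialize: items = [23, 20, 25, 6, 23, 26]
Entering loop: for val in items:

After execution: hits = 13
13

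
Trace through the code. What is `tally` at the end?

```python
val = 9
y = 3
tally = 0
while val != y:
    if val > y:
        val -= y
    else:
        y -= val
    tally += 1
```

Let's trace through this code step by step.

Initialize: val = 9
Initialize: y = 3
Initialize: tally = 0
Entering loop: while val != y:

After execution: tally = 2
2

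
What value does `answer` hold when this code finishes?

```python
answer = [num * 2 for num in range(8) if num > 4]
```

Let's trace through this code step by step.

Initialize: answer = [num * 2 for num in range(8) if num > 4]

After execution: answer = [10, 12, 14]
[10, 12, 14]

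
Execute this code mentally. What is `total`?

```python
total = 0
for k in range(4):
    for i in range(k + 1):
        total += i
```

Let's trace through this code step by step.

Initialize: total = 0
Entering loop: for k in range(4):

After execution: total = 10
10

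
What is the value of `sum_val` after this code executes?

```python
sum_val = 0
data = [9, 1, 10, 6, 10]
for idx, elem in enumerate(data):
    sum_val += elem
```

Let's trace through this code step by step.

Initialize: sum_val = 0
Initialize: data = [9, 1, 10, 6, 10]
Entering loop: for idx, elem in enumerate(data):

After execution: sum_val = 36
36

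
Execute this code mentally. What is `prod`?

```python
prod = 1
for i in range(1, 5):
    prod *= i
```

Let's trace through this code step by step.

Initialize: prod = 1
Entering loop: for i in range(1, 5):

After execution: prod = 24
24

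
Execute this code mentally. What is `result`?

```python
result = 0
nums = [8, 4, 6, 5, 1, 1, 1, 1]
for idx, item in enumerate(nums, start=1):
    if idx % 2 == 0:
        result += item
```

Let's trace through this code step by step.

Initialize: result = 0
Initialize: nums = [8, 4, 6, 5, 1, 1, 1, 1]
Entering loop: for idx, item in enumerate(nums, start=1):

After execution: result = 11
11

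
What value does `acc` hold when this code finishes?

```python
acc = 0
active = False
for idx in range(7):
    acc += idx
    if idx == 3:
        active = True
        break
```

Let's trace through this code step by step.

Initialize: acc = 0
Initialize: active = False
Entering loop: for idx in range(7):

After execution: acc = 6
6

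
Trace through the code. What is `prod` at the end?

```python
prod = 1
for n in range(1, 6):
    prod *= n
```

Let's trace through this code step by step.

Initialize: prod = 1
Entering loop: for n in range(1, 6):

After execution: prod = 120
120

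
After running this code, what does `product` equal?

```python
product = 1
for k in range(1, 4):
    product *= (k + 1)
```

Let's trace through this code step by step.

Initialize: product = 1
Entering loop: for k in range(1, 4):

After execution: product = 24
24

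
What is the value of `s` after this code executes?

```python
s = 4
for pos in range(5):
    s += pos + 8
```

Let's trace through this code step by step.

Initialize: s = 4
Entering loop: for pos in range(5):

After execution: s = 54
54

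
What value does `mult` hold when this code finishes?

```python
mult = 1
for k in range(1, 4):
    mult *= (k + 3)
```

Let's trace through this code step by step.

Initialize: mult = 1
Entering loop: for k in range(1, 4):

After execution: mult = 120
120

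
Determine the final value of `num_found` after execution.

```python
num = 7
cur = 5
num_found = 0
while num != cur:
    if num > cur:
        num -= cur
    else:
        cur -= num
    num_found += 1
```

Let's trace through this code step by step.

Initialize: num = 7
Initialize: cur = 5
Initialize: num_found = 0
Entering loop: while num != cur:

After execution: num_found = 4
4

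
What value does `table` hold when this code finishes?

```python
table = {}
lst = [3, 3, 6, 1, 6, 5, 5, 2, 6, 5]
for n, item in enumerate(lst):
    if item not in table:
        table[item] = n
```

Let's trace through this code step by step.

Initialize: table = {}
Initialize: lst = [3, 3, 6, 1, 6, 5, 5, 2, 6, 5]
Entering loop: for n, item in enumerate(lst):

After execution: table = {3: 0, 6: 2, 1: 3, 5: 5, 2: 7}
{3: 0, 6: 2, 1: 3, 5: 5, 2: 7}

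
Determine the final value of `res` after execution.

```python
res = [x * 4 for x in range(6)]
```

Let's trace through this code step by step.

Initialize: res = [x * 4 for x in range(6)]

After execution: res = [0, 4, 8, 12, 16, 20]
[0, 4, 8, 12, 16, 20]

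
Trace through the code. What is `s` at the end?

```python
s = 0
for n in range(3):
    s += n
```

Let's trace through this code step by step.

Initialize: s = 0
Entering loop: for n in range(3):

After execution: s = 3
3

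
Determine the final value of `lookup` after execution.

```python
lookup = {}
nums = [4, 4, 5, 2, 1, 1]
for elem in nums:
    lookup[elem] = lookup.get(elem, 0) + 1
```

Let's trace through this code step by step.

Initialize: lookup = {}
Initialize: nums = [4, 4, 5, 2, 1, 1]
Entering loop: for elem in nums:

After execution: lookup = {4: 2, 5: 1, 2: 1, 1: 2}
{4: 2, 5: 1, 2: 1, 1: 2}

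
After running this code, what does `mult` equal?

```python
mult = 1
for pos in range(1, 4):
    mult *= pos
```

Let's trace through this code step by step.

Initialize: mult = 1
Entering loop: for pos in range(1, 4):

After execution: mult = 6
6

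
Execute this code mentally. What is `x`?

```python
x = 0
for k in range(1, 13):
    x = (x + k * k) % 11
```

Let's trace through this code step by step.

Initialize: x = 0
Entering loop: for k in range(1, 13):

After execution: x = 1
1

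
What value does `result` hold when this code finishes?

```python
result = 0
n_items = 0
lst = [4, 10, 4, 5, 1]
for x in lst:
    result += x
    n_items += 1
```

Let's trace through this code step by step.

Initialize: result = 0
Initialize: n_items = 0
Initialize: lst = [4, 10, 4, 5, 1]
Entering loop: for x in lst:

After execution: result = 24
24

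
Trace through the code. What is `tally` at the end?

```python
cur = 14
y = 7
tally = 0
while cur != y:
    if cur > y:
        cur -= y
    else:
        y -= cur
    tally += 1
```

Let's trace through this code step by step.

Initialize: cur = 14
Initialize: y = 7
Initialize: tally = 0
Entering loop: while cur != y:

After execution: tally = 1
1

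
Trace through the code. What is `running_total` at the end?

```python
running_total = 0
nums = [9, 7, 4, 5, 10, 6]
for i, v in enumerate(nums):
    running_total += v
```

Let's trace through this code step by step.

Initialize: running_total = 0
Initialize: nums = [9, 7, 4, 5, 10, 6]
Entering loop: for i, v in enumerate(nums):

After execution: running_total = 41
41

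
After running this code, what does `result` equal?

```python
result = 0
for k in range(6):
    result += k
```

Let's trace through this code step by step.

Initialize: result = 0
Entering loop: for k in range(6):

After execution: result = 15
15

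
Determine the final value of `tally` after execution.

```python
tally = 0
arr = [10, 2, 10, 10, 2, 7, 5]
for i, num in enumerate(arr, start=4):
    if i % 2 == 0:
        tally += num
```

Let's trace through this code step by step.

Initialize: tally = 0
Initialize: arr = [10, 2, 10, 10, 2, 7, 5]
Entering loop: for i, num in enumerate(arr, start=4):

After execution: tally = 27
27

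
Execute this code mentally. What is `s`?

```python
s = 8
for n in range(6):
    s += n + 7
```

Let's trace through this code step by step.

Initialize: s = 8
Entering loop: for n in range(6):

After execution: s = 65
65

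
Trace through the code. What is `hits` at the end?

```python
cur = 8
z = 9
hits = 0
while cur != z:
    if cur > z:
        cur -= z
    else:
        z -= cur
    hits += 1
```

Let's trace through this code step by step.

Initialize: cur = 8
Initialize: z = 9
Initialize: hits = 0
Entering loop: while cur != z:

After execution: hits = 8
8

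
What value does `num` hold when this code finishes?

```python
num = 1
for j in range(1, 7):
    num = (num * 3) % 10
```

Let's trace through this code step by step.

Initialize: num = 1
Entering loop: for j in range(1, 7):

After execution: num = 9
9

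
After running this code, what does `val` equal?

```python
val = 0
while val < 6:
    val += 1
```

Let's trace through this code step by step.

Initialize: val = 0
Entering loop: while val < 6:

After execution: val = 6
6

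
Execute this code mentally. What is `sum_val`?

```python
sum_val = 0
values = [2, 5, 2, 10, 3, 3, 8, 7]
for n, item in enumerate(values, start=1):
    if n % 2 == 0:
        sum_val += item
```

Let's trace through this code step by step.

Initialize: sum_val = 0
Initialize: values = [2, 5, 2, 10, 3, 3, 8, 7]
Entering loop: for n, item in enumerate(values, start=1):

After execution: sum_val = 25
25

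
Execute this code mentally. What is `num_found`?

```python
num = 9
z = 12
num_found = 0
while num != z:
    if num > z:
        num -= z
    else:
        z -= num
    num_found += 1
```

Let's trace through this code step by step.

Initialize: num = 9
Initialize: z = 12
Initialize: num_found = 0
Entering loop: while num != z:

After execution: num_found = 3
3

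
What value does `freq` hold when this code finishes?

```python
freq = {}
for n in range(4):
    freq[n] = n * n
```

Let's trace through this code step by step.

Initialize: freq = {}
Entering loop: for n in range(4):

After execution: freq = {0: 0, 1: 1, 2: 4, 3: 9}
{0: 0, 1: 1, 2: 4, 3: 9}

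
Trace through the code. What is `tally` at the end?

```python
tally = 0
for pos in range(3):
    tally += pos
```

Let's trace through this code step by step.

Initialize: tally = 0
Entering loop: for pos in range(3):

After execution: tally = 3
3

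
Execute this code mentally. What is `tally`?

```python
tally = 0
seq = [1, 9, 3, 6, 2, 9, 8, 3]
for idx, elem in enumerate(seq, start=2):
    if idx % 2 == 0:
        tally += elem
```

Let's trace through this code step by step.

Initialize: tally = 0
Initialize: seq = [1, 9, 3, 6, 2, 9, 8, 3]
Entering loop: for idx, elem in enumerate(seq, start=2):

After execution: tally = 14
14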